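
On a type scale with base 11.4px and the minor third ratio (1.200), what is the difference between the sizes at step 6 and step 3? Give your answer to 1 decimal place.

Step 3: 11.4 × 1.200³ = 19.699px
Step 6: 11.4 × 1.200⁶ = 34.040px
Difference: 34.040 − 19.699 = 14.341px

14.3px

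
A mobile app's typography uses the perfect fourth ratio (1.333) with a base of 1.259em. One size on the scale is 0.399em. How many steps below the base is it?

1.333ⁿ = 1.259 / 0.399 = 3.1554
n = ln(3.1554) / ln(1.333) = 1.1491 / 0.2874 ≈ 4.00

4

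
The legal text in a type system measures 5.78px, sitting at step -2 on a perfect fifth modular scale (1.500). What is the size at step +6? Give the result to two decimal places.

148.14px

Moving from step -2 to step +6 is 8 steps up, so multiply by r⁸.
5.78 × 1.500⁸ = 5.78 × 25.62891 ≈ 148.135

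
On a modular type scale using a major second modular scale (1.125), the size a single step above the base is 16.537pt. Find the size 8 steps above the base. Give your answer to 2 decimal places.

16.537 × 1.125⁷ = 16.537 × 2.28070 ≈ 37.716

37.72pt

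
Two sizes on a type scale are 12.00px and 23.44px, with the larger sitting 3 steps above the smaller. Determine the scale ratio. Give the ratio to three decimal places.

1.250

The ratio satisfies 12.00 × r³ = 23.44, so r = (23.44 / 12.00)^(1/3).
r = 1.9533^(1/3) ≈ 1.2500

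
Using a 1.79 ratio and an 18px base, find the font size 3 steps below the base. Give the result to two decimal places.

18.0 ÷ 1.79³ = 18.0 ÷ 5.73534 ≈ 3.14

3.14px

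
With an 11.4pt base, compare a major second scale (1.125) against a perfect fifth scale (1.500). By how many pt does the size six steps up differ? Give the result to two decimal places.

Major second: 11.4 × 1.125⁶ = 23.1111pt
Perfect fifth: 11.4 × 1.500⁶ = 129.8531pt
Difference: 129.8531 − 23.1111 = 106.7420pt

106.74pt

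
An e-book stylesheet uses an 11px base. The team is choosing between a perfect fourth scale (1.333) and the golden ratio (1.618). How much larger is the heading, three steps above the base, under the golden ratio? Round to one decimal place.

20.5px

Perfect fourth: 11.0 × 1.333³ = 26.055px
Golden ratio: 11.0 × 1.618³ = 46.594px
Difference: 46.594 − 26.055 = 20.539px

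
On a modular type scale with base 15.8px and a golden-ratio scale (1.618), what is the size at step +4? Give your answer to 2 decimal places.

108.29px

Every step multiplies by the scale ratio.
15.8 × 1.618⁴ = 15.8 × 6.85353 ≈ 108.29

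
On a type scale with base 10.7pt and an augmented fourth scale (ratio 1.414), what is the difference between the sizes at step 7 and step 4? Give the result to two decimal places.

Step 4: 10.7 × 1.414⁴ = 42.7742pt
Step 7: 10.7 × 1.414⁷ = 120.9288pt
Difference: 120.9288 − 42.7742 = 78.1546pt

78.15pt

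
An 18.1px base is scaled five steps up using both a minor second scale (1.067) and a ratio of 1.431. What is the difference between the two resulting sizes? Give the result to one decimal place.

Minor second: 18.1 × 1.067⁵ = 25.032px
At 1.431: 18.1 × 1.431⁵ = 108.612px
Difference: 108.612 − 25.032 = 83.580px

83.6px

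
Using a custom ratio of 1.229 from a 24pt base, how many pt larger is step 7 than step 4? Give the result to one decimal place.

46.9pt

Step 4: 24.0 × 1.229⁴ = 54.754pt
Step 7: 24.0 × 1.229⁷ = 101.642pt
Difference: 101.642 − 54.754 = 46.888pt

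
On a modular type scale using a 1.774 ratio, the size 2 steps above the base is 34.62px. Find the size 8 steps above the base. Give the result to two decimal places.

1079.07px

34.62 × 1.774⁶ = 34.62 × 31.16892 ≈ 1079.068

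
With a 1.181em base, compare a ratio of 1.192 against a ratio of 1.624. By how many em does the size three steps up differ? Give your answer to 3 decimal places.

3.058em

At 1.192: 1.181 × 1.192³ = 2.00022em
At 1.624: 1.181 × 1.624³ = 5.05834em
Difference: 5.05834 − 2.00022 = 3.05812em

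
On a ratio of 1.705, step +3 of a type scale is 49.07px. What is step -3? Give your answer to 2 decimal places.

49.07 ÷ 1.705⁶ = 49.07 ÷ 24.56667 ≈ 1.997

2.00px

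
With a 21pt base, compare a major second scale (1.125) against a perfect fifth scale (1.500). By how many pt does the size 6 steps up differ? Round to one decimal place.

196.6pt

Major second: 21.0 × 1.125⁶ = 42.573pt
Perfect fifth: 21.0 × 1.500⁶ = 239.203pt
Difference: 239.203 − 42.573 = 196.630pt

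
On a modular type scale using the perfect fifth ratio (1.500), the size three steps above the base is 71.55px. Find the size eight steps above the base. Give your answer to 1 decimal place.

71.55 × 1.500⁵ = 71.55 × 7.59375 ≈ 543.333

543.3px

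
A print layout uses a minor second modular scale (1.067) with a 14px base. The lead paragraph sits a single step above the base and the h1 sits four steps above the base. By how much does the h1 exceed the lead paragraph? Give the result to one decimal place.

3.2px

Step 1: 14.0 × 1.067 = 14.938px
Step 4: 14.0 × 1.067⁴ = 18.146px
Difference: 18.146 − 14.938 = 3.208px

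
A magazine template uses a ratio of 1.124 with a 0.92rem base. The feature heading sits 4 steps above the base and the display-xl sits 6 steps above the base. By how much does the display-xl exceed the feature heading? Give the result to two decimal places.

Step 4: 0.92 × 1.124⁴ = 1.4684rem
Step 6: 0.92 × 1.124⁶ = 1.8552rem
Difference: 1.8552 − 1.4684 = 0.3868rem

0.39rem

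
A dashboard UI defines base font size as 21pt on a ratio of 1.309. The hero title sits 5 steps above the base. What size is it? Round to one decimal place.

80.7pt

21.0 × 1.309⁵ = 21.0 × 3.84325 ≈ 80.71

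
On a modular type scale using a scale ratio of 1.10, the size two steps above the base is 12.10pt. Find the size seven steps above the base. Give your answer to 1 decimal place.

12.10 × 1.10⁵ = 12.10 × 1.61051 ≈ 19.487

19.5pt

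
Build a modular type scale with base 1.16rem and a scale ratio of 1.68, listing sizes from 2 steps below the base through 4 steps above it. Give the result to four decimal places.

Step -2: 1.16 ÷ 1.68² = 0.4110
Step -1: 1.16 ÷ 1.68 = 0.6905
Step 0: 1.16rem
Step 1: 1.16 × 1.68 = 1.9488
Step 2: 1.16 × 1.68² = 3.2740
Step 3: 1.16 × 1.68³ = 5.5003
Step 4: 1.16 × 1.68⁴ = 9.2405

0.4110rem, 0.6905rem, 1.1600rem, 1.9488rem, 3.2740rem, 5.5003rem, 9.2405rem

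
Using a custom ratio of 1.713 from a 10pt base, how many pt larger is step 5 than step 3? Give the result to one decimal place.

Step 3: 10.0 × 1.713³ = 50.266pt
Step 5: 10.0 × 1.713⁵ = 147.498pt
Difference: 147.498 − 50.266 = 97.232pt

97.2pt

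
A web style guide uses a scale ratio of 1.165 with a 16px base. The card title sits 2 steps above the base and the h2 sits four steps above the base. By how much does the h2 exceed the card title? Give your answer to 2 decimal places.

7.76px

Step 2: 16.0 × 1.165² = 21.7156px
Step 4: 16.0 × 1.165⁴ = 29.4730px
Difference: 29.4730 − 21.7156 = 7.7574px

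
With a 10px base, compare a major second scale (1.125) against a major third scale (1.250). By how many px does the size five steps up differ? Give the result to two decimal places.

Major second: 10.0 × 1.125⁵ = 18.0203px
Major third: 10.0 × 1.250⁵ = 30.5176px
Difference: 30.5176 − 18.0203 = 12.4973px

12.50px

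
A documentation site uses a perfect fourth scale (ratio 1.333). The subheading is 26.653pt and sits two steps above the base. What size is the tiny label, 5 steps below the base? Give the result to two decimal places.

3.56pt

26.653 ÷ 1.333⁷ = 26.653 ÷ 7.47844 ≈ 3.564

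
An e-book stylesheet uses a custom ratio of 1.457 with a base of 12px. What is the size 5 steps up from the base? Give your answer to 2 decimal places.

12.0 × 1.457⁵ = 12.0 × 6.56595 ≈ 78.79

78.79px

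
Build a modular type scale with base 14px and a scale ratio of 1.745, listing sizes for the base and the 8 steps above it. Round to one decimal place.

Step 0: 14px
Step 1: 14.0 × 1.745 = 24.4
Step 2: 14.0 × 1.745² = 42.6
Step 3: 14.0 × 1.745³ = 74.4
Step 4: 14.0 × 1.745⁴ = 129.8
Step 5: 14.0 × 1.745⁵ = 226.5
Step 6: 14.0 × 1.745⁶ = 395.3
Step 7: 14.0 × 1.745⁷ = 689.8
Step 8: 14.0 × 1.745⁸ = 1203.6

14.0px, 24.4px, 42.6px, 74.4px, 129.8px, 226.5px, 395.3px, 689.8px, 1203.6px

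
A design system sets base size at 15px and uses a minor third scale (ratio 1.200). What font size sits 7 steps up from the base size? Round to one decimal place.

53.7px

15.0 × 1.200⁷ = 15.0 × 3.58318 ≈ 53.75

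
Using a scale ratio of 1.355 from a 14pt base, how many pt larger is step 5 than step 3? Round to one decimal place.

29.1pt

Step 3: 14.0 × 1.355³ = 34.829pt
Step 5: 14.0 × 1.355⁵ = 63.948pt
Difference: 63.948 − 34.829 = 29.119pt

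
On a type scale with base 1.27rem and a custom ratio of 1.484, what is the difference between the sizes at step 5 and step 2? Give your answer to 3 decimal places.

Step 2: 1.27 × 1.484² = 2.79687rem
Step 5: 1.27 × 1.484⁵ = 9.14057rem
Difference: 9.14057 − 2.79687 = 6.34370rem

6.344rem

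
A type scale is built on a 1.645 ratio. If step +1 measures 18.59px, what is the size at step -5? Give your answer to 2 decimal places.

0.94px

18.59 ÷ 1.645⁶ = 18.59 ÷ 19.81506 ≈ 0.938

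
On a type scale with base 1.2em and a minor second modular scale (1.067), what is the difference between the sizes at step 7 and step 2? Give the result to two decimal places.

Step 2: 1.2 × 1.067² = 1.3662em
Step 7: 1.2 × 1.067⁷ = 1.8894em
Difference: 1.8894 − 1.3662 = 0.5232em

0.52em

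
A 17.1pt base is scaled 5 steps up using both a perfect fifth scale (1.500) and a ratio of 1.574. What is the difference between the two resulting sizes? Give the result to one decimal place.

Perfect fifth: 17.1 × 1.500⁵ = 129.853pt
At 1.574: 17.1 × 1.574⁵ = 165.204pt
Difference: 165.204 − 129.853 = 35.351pt

35.4pt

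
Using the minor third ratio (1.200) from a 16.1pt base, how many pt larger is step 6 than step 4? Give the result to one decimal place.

14.7pt

Step 4: 16.1 × 1.200⁴ = 33.385pt
Step 6: 16.1 × 1.200⁶ = 48.074pt
Difference: 48.074 − 33.385 = 14.689pt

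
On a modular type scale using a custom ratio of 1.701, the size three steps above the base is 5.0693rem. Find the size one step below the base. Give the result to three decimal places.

5.0693 ÷ 1.701⁴ = 5.0693 ÷ 8.37177 ≈ 0.606

0.606rem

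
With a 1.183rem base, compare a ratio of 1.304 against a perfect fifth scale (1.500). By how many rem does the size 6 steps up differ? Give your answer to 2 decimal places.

7.66rem

At 1.304: 1.183 × 1.304⁶ = 5.8163rem
Perfect fifth: 1.183 × 1.500⁶ = 13.4751rem
Difference: 13.4751 − 5.8163 = 7.6588rem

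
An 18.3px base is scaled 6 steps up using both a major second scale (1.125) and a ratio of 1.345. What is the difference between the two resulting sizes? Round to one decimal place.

Major second: 18.3 × 1.125⁶ = 37.099px
At 1.345: 18.3 × 1.345⁶ = 108.339px
Difference: 108.339 − 37.099 = 71.240px

71.2px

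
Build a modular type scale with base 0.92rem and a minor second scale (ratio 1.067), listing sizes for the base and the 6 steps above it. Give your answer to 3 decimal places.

0.920rem, 0.982rem, 1.047rem, 1.118rem, 1.192rem, 1.272rem, 1.358rem

Step 0: 0.92rem
Step 1: 0.92 × 1.067 = 0.982
Step 2: 0.92 × 1.067² = 1.047
Step 3: 0.92 × 1.067³ = 1.118
Step 4: 0.92 × 1.067⁴ = 1.192
Step 5: 0.92 × 1.067⁵ = 1.272
Step 6: 0.92 × 1.067⁶ = 1.358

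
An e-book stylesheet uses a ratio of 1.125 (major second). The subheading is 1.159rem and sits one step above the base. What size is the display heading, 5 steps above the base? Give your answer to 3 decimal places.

1.856rem

The gap is 5 − (1) = 4 steps, so the factor is 1.125^4.
1.159 × 1.125⁴ = 1.159 × 1.60181 ≈ 1.856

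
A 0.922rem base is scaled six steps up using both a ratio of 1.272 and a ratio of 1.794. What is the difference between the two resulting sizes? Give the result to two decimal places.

26.83rem

At 1.272: 0.922 × 1.272⁶ = 3.9053rem
At 1.794: 0.922 × 1.794⁶ = 30.7373rem
Difference: 30.7373 − 3.9053 = 26.8320rem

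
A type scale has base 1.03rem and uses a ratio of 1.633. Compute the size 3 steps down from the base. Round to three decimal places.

0.237rem

Each step on a modular scale multiplies by the ratio, so the size n steps from the base is base × ratioⁿ.
1.03 ÷ 1.633³ = 1.03 ÷ 4.35470 ≈ 0.237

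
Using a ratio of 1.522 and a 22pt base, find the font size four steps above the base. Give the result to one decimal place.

A modular type scale is a geometric sequence: sizeₙ = base × rⁿ.
22.0 × 1.522⁴ = 22.0 × 5.36610 ≈ 118.05

118.1pt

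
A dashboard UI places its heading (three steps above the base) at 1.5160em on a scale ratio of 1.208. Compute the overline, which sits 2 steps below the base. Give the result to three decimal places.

0.589em

1.5160 ÷ 1.208⁵ = 1.5160 ÷ 2.57238 ≈ 0.589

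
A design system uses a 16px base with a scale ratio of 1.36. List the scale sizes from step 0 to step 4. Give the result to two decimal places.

16.00px, 21.76px, 29.59px, 40.25px, 54.74px

Step 0: 16px
Step 1: 16.0 × 1.36 = 21.76
Step 2: 16.0 × 1.36² = 29.59
Step 3: 16.0 × 1.36³ = 40.25
Step 4: 16.0 × 1.36⁴ = 54.74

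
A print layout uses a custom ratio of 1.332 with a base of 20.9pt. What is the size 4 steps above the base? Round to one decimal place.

Every step multiplies by the scale ratio.
20.9 × 1.332⁴ = 20.9 × 3.14787 ≈ 65.79

65.8pt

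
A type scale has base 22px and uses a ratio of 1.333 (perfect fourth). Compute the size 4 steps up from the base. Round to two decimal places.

69.46px

A modular type scale is a geometric sequence: sizeₙ = base × rⁿ.
22.0 × 1.333⁴ = 22.0 × 3.15733 ≈ 69.46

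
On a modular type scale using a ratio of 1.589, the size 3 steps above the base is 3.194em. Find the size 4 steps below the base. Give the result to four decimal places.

3.194 ÷ 1.589⁷ = 3.194 ÷ 25.57804 ≈ 0.1249

0.1249em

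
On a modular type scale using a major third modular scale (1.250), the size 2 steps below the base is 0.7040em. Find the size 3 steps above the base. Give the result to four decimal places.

0.7040 × 1.250⁵ = 0.7040 × 3.05176 ≈ 2.1484

2.1484em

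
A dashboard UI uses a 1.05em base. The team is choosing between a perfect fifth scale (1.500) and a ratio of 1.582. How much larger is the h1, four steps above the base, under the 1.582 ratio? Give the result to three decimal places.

Perfect fifth: 1.05 × 1.500⁴ = 5.31562em
At 1.582: 1.05 × 1.582⁴ = 6.57681em
Difference: 6.57681 − 5.31562 = 1.26119em

1.261em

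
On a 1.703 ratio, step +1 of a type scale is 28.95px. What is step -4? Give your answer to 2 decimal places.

2.02px

28.95 ÷ 1.703⁵ = 28.95 ÷ 14.32429 ≈ 2.021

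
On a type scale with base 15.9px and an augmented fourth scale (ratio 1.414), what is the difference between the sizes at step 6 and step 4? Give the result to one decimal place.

Step 4: 15.9 × 1.414⁴ = 63.562px
Step 6: 15.9 × 1.414⁶ = 127.085px
Difference: 127.085 − 63.562 = 63.523px

63.5px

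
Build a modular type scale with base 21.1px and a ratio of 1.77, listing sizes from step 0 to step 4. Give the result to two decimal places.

Step 0: 21.1px
Step 1: 21.1 × 1.77 = 37.35
Step 2: 21.1 × 1.77² = 66.10
Step 3: 21.1 × 1.77³ = 117.00
Step 4: 21.1 × 1.77⁴ = 207.10

21.10px, 37.35px, 66.10px, 117.00px, 207.10px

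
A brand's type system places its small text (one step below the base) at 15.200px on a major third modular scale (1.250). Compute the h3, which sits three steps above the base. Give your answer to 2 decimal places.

37.11px

The gap is 3 − (-1) = 4 steps, so the factor is 1.250^4.
15.200 × 1.250⁴ = 15.200 × 2.44141 ≈ 37.109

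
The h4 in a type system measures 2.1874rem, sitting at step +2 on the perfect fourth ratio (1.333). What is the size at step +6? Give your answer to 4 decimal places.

6.9064rem

Moving from step +2 to step +6 is 4 steps up, so multiply by r⁴.
2.1874 × 1.333⁴ = 2.1874 × 3.15733 ≈ 6.9064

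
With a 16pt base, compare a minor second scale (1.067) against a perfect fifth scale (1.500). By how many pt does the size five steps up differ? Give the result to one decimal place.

Minor second: 16.0 × 1.067⁵ = 22.128pt
Perfect fifth: 16.0 × 1.500⁵ = 121.500pt
Difference: 121.500 − 22.128 = 99.372pt

99.4pt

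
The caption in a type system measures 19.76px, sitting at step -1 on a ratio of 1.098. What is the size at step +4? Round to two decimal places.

19.76 × 1.098⁵ = 19.76 × 1.59592 ≈ 31.535

31.54px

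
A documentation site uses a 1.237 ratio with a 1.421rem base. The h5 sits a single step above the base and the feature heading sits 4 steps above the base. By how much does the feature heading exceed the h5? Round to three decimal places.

1.569rem

Step 1: 1.421 × 1.237 = 1.75778rem
Step 4: 1.421 × 1.237⁴ = 3.32715rem
Difference: 3.32715 − 1.75778 = 1.56937rem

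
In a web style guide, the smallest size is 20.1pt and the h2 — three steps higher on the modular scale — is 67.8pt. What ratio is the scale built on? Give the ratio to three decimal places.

The ratio satisfies 20.1 × r³ = 67.8, so r = (67.8 / 20.1)^(1/3).
r = 3.3731^(1/3) ≈ 1.4997

1.500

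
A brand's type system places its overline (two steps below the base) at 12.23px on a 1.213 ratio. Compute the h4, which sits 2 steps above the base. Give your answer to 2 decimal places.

The gap is 2 − (-2) = 4 steps, so the factor is 1.213^4.
12.23 × 1.213⁴ = 12.23 × 2.16493 ≈ 26.477

26.48px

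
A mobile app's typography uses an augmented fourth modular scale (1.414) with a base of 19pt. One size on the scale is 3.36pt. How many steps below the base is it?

1.414ⁿ = 19 / 3.36 = 5.6548
n = ln(5.6548) / ln(1.414) = 1.7325 / 0.3464 ≈ 5.00

5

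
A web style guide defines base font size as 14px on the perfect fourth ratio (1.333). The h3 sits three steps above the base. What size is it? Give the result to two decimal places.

33.16px

14.0 × 1.333³ = 14.0 × 2.36859 ≈ 33.16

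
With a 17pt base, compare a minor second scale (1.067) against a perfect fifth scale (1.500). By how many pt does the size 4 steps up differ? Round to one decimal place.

Minor second: 17.0 × 1.067⁴ = 22.035pt
Perfect fifth: 17.0 × 1.500⁴ = 86.062pt
Difference: 86.062 − 22.035 = 64.027pt

64.0pt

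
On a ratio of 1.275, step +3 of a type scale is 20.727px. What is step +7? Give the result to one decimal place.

54.8px

The gap is 7 − (3) = 4 steps, so the factor is 1.275^4.
20.727 × 1.275⁴ = 20.727 × 2.64266 ≈ 54.774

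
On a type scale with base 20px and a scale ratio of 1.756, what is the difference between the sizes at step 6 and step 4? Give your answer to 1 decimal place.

Step 4: 20.0 × 1.756⁴ = 190.164px
Step 6: 20.0 × 1.756⁶ = 586.377px
Difference: 586.377 − 190.164 = 396.213px

396.2px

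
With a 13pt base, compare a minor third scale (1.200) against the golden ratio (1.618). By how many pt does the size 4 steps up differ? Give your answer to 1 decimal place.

Minor third: 13.0 × 1.200⁴ = 26.957pt
Golden ratio: 13.0 × 1.618⁴ = 89.096pt
Difference: 89.096 − 26.957 = 62.139pt

62.1pt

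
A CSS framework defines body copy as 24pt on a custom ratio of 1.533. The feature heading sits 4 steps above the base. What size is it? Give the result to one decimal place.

132.6pt

Each step on a modular scale multiplies by the ratio, so the size n steps from the base is base × ratioⁿ.
24.0 × 1.533⁴ = 24.0 × 5.52292 ≈ 132.55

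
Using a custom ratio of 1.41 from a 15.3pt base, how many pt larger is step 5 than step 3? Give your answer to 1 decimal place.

Step 3: 15.3 × 1.41³ = 42.889pt
Step 5: 15.3 × 1.41⁵ = 85.268pt
Difference: 85.268 − 42.889 = 42.379pt

42.4pt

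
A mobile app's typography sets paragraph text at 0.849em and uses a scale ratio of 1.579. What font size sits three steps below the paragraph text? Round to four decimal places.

A modular type scale is a geometric sequence: sizeₙ = base × rⁿ.
0.849 ÷ 1.579³ = 0.849 ÷ 3.93683 ≈ 0.2157

0.2157em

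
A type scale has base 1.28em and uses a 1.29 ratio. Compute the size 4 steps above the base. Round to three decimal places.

3.545em

A modular type scale is a geometric sequence: sizeₙ = base × rⁿ.
1.28 × 1.29⁴ = 1.28 × 2.76923 ≈ 3.545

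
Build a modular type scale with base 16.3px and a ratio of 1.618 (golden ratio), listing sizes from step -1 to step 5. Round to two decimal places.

Step -1: 16.3 ÷ 1.618 = 10.07
Step 0: 16.3px
Step 1: 16.3 × 1.618 = 26.37
Step 2: 16.3 × 1.618² = 42.67
Step 3: 16.3 × 1.618³ = 69.04
Step 4: 16.3 × 1.618⁴ = 111.71
Step 5: 16.3 × 1.618⁵ = 180.75

10.07px, 16.30px, 26.37px, 42.67px, 69.04px, 111.71px, 180.75px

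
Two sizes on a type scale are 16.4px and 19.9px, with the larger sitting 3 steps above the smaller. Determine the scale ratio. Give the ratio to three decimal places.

1.067

The ratio satisfies 16.4 × r³ = 19.9, so r = (19.9 / 16.4)^(1/3).
r = 1.2134^(1/3) ≈ 1.0666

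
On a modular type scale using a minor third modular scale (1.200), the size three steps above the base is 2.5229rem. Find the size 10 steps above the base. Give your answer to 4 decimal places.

9.0400rem

2.5229 × 1.200⁷ = 2.5229 × 3.58318 ≈ 9.0400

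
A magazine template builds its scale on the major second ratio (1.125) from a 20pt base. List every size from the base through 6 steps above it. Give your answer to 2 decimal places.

20.00pt, 22.50pt, 25.31pt, 28.48pt, 32.04pt, 36.04pt, 40.55pt

Step 0: 20pt
Step 1: 20.0 × 1.125 = 22.50
Step 2: 20.0 × 1.125² = 25.31
Step 3: 20.0 × 1.125³ = 28.48
Step 4: 20.0 × 1.125⁴ = 32.04
Step 5: 20.0 × 1.125⁵ = 36.04
Step 6: 20.0 × 1.125⁶ = 40.55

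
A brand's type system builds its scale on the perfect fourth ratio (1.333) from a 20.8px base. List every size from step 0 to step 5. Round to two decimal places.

20.80px, 27.73px, 36.96px, 49.27px, 65.67px, 87.54px

Step 0: 20.8px
Step 1: 20.8 × 1.333 = 27.73
Step 2: 20.8 × 1.333² = 36.96
Step 3: 20.8 × 1.333³ = 49.27
Step 4: 20.8 × 1.333⁴ = 65.67
Step 5: 20.8 × 1.333⁵ = 87.54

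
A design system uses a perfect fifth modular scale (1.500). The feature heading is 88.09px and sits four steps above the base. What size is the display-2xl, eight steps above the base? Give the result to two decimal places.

88.09 × 1.500⁴ = 88.09 × 5.06250 ≈ 445.956

445.96px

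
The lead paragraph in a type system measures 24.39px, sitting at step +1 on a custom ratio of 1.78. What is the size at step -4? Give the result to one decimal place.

24.39 ÷ 1.78⁵ = 24.39 ÷ 17.86899 ≈ 1.365

1.4px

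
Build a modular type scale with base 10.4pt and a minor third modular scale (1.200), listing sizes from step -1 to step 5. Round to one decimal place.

Step -1: 10.4 ÷ 1.200 = 8.7
Step 0: 10.4pt
Step 1: 10.4 × 1.200 = 12.5
Step 2: 10.4 × 1.200² = 15.0
Step 3: 10.4 × 1.200³ = 18.0
Step 4: 10.4 × 1.200⁴ = 21.6
Step 5: 10.4 × 1.200⁵ = 25.9

8.7pt, 10.4pt, 12.5pt, 15.0pt, 18.0pt, 21.6pt, 25.9pt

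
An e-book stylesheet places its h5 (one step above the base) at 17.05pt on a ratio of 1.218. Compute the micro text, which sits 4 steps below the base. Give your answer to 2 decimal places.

6.36pt

The gap is -4 − (1) = -5 steps, so the factor is 1.218^-5.
17.05 ÷ 1.218⁵ = 17.05 ÷ 2.68063 ≈ 6.360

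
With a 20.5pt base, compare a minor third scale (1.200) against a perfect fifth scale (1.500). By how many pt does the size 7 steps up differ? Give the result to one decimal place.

276.8pt

Minor third: 20.5 × 1.200⁷ = 73.455pt
Perfect fifth: 20.5 × 1.500⁷ = 350.262pt
Difference: 350.262 − 73.455 = 276.807pt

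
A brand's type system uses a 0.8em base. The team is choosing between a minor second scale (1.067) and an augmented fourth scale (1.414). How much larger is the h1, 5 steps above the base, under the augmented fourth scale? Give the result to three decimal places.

3.416em

Minor second: 0.8 × 1.067⁵ = 1.10640em
Augmented fourth: 0.8 × 1.414⁵ = 4.52207em
Difference: 4.52207 − 1.10640 = 3.41567em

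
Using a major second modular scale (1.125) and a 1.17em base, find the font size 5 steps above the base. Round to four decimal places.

2.1084em

Each step on a modular scale multiplies by the ratio, so the size n steps from the base is base × ratioⁿ.
1.17 × 1.125⁵ = 1.17 × 1.80203 ≈ 2.1084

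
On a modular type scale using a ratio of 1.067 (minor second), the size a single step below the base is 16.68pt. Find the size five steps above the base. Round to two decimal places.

24.61pt

16.68 × 1.067⁶ = 16.68 × 1.47566 ≈ 24.614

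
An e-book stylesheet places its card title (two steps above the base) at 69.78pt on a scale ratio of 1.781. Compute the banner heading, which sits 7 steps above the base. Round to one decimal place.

1250.4pt

69.78 × 1.781⁵ = 69.78 × 17.91924 ≈ 1250.405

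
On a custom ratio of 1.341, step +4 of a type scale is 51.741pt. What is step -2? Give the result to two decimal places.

8.90pt

51.741 ÷ 1.341⁶ = 51.741 ÷ 5.81531 ≈ 8.897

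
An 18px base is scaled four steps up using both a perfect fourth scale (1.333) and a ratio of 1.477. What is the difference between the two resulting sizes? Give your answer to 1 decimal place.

28.8px

Perfect fourth: 18.0 × 1.333⁴ = 56.832px
At 1.477: 18.0 × 1.477⁴ = 85.663px
Difference: 85.663 − 56.832 = 28.831px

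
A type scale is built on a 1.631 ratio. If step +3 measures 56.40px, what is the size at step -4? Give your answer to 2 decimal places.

1.84px

The gap is -4 − (3) = -7 steps, so the factor is 1.631^-7.
56.40 ÷ 1.631⁷ = 56.40 ÷ 30.70278 ≈ 1.837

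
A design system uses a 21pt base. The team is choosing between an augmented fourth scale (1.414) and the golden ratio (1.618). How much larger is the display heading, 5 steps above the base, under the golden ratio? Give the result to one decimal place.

Augmented fourth: 21.0 × 1.414⁵ = 118.704pt
Golden ratio: 21.0 × 1.618⁵ = 232.869pt
Difference: 232.869 − 118.704 = 114.165pt

114.2pt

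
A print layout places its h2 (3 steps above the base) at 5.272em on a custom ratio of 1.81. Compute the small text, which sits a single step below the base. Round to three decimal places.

0.491em

Moving from step +3 to step -1 is 4 steps down, so divide by r⁴.
5.272 ÷ 1.81⁴ = 5.272 ÷ 10.73283 ≈ 0.491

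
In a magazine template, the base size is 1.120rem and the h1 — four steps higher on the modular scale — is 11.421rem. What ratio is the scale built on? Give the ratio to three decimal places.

The ratio satisfies 1.120 × r⁴ = 11.421, so r = (11.421 / 1.120)^(1/4).
r = 10.1973^(1/4) ≈ 1.7870

1.787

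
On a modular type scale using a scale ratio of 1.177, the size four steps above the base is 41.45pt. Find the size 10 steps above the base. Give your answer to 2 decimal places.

41.45 × 1.177⁶ = 41.45 × 2.65864 ≈ 110.200

110.20pt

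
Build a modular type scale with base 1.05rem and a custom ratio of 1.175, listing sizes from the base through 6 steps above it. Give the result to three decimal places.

1.050rem, 1.234rem, 1.450rem, 1.703rem, 2.001rem, 2.352rem, 2.763rem

Step 0: 1.05rem
Step 1: 1.05 × 1.175 = 1.234
Step 2: 1.05 × 1.175² = 1.450
Step 3: 1.05 × 1.175³ = 1.703
Step 4: 1.05 × 1.175⁴ = 2.001
Step 5: 1.05 × 1.175⁵ = 2.352
Step 6: 1.05 × 1.175⁶ = 2.763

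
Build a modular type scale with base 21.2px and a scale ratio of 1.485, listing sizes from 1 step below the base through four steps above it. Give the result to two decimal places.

14.28px, 21.20px, 31.48px, 46.75px, 69.42px, 103.10px

Step -1: 21.2 ÷ 1.485 = 14.28
Step 0: 21.2px
Step 1: 21.2 × 1.485 = 31.48
Step 2: 21.2 × 1.485² = 46.75
Step 3: 21.2 × 1.485³ = 69.42
Step 4: 21.2 × 1.485⁴ = 103.10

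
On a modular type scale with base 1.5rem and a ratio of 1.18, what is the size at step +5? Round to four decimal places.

1.5 × 1.18⁵ = 1.5 × 2.28776 ≈ 3.4316

3.4316rem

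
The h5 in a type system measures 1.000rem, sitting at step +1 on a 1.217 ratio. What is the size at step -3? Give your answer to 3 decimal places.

Moving from step +1 to step -3 is 4 steps down, so divide by r⁴.
1.000 ÷ 1.217⁴ = 1.000 ÷ 2.19362 ≈ 0.456

0.456rem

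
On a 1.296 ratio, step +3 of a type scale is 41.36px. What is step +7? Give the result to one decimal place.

41.36 × 1.296⁴ = 41.36 × 2.82111 ≈ 116.681

116.7px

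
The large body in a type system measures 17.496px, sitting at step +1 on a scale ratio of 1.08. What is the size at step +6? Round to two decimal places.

17.496 × 1.08⁵ = 17.496 × 1.46933 ≈ 25.707

25.71px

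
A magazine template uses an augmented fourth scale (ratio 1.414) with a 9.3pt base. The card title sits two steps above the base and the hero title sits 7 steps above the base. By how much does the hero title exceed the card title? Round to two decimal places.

86.51pt

Step 2: 9.3 × 1.414² = 18.5944pt
Step 7: 9.3 × 1.414⁷ = 105.1063pt
Difference: 105.1063 − 18.5944 = 86.5119pt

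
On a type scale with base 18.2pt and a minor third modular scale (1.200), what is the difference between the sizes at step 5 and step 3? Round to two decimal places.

Step 3: 18.2 × 1.200³ = 31.4496pt
Step 5: 18.2 × 1.200⁵ = 45.2874pt
Difference: 45.2874 − 31.4496 = 13.8378pt

13.84pt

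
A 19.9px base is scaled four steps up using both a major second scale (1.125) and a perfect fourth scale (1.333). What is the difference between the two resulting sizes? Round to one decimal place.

31.0px

Major second: 19.9 × 1.125⁴ = 31.876px
Perfect fourth: 19.9 × 1.333⁴ = 62.831px
Difference: 62.831 − 31.876 = 30.955px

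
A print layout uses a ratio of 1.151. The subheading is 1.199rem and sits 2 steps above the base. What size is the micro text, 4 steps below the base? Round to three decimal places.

Moving from step +2 to step -4 is 6 steps down, so divide by r⁶.
1.199 ÷ 1.151⁶ = 1.199 ÷ 2.32516 ≈ 0.516

0.516rem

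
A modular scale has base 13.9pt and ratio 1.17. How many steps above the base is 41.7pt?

7

1.17ⁿ = 41.7 / 13.9 = 3.0000
n = ln(3.0000) / ln(1.17) = 1.0986 / 0.1570 ≈ 7.00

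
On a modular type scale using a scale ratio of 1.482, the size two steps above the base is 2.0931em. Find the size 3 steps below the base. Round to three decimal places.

0.293em

2.0931 ÷ 1.482⁵ = 2.0931 ÷ 7.14893 ≈ 0.293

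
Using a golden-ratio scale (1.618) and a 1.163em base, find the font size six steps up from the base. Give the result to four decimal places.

20.8666em

1.163 × 1.618⁶ = 1.163 × 17.94201 ≈ 20.8666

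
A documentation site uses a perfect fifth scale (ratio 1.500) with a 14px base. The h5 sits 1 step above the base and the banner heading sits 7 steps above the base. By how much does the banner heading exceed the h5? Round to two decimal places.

218.20px

Step 1: 14.0 × 1.500 = 21.0000px
Step 7: 14.0 × 1.500⁷ = 239.2031px
Difference: 239.2031 − 21.0000 = 218.2031px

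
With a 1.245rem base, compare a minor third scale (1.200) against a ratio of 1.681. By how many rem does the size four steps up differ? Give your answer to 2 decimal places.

Minor third: 1.245 × 1.200⁴ = 2.5816rem
At 1.681: 1.245 × 1.681⁴ = 9.9412rem
Difference: 9.9412 − 2.5816 = 7.3596rem

7.36rem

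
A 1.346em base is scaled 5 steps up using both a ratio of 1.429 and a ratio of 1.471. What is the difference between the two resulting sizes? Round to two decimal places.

At 1.429: 1.346 × 1.429⁵ = 8.0206em
At 1.471: 1.346 × 1.471⁵ = 9.2706em
Difference: 9.2706 − 8.0206 = 1.2500em

1.25em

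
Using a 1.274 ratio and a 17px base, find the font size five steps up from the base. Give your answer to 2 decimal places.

Each step on a modular scale multiplies by the ratio, so the size n steps from the base is base × ratioⁿ.
17.0 × 1.274⁵ = 17.0 × 3.35619 ≈ 57.06

57.06px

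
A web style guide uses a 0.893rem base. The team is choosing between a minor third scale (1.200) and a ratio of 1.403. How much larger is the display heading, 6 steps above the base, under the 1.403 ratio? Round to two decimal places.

4.14rem

Minor third: 0.893 × 1.200⁶ = 2.6665rem
At 1.403: 0.893 × 1.403⁶ = 6.8108rem
Difference: 6.8108 − 2.6665 = 4.1443rem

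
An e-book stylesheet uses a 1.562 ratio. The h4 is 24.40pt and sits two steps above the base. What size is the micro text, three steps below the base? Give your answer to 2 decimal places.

24.40 ÷ 1.562⁵ = 24.40 ÷ 9.29833 ≈ 2.624

2.62pt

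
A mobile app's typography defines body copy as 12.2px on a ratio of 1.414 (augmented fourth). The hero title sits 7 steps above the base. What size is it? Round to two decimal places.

12.2 × 1.414⁷ = 12.2 × 11.30175 ≈ 137.88

137.88px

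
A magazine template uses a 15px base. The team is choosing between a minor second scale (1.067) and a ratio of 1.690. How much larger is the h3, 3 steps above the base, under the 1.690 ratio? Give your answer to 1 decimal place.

54.2px

Minor second: 15.0 × 1.067³ = 18.222px
At 1.690: 15.0 × 1.690³ = 72.402px
Difference: 72.402 − 18.222 = 54.180px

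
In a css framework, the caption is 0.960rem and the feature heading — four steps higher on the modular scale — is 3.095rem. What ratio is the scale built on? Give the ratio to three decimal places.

1.340

The ratio satisfies 0.960 × r⁴ = 3.095, so r = (3.095 / 0.960)^(1/4).
r = 3.2240^(1/4) ≈ 1.3400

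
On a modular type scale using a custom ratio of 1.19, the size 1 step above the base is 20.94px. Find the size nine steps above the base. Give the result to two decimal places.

Moving from step +1 to step +9 is 8 steps up, so multiply by r⁸.
20.94 × 1.19⁸ = 20.94 × 4.02139 ≈ 84.208

84.21px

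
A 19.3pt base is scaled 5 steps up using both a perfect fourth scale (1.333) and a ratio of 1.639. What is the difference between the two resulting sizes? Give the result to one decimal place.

Perfect fourth: 19.3 × 1.333⁵ = 81.228pt
At 1.639: 19.3 × 1.639⁵ = 228.272pt
Difference: 228.272 − 81.228 = 147.044pt

147.0pt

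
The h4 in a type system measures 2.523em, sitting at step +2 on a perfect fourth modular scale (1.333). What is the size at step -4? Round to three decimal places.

0.450em

2.523 ÷ 1.333⁶ = 2.523 ÷ 5.61023 ≈ 0.450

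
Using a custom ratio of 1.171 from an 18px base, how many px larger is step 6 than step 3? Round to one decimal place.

Step 3: 18.0 × 1.171³ = 28.903px
Step 6: 18.0 × 1.171⁶ = 46.410px
Difference: 46.410 − 28.903 = 17.507px

17.5px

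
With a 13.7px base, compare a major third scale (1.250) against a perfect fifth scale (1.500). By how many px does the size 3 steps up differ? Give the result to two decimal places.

19.48px

Major third: 13.7 × 1.250³ = 26.7578px
Perfect fifth: 13.7 × 1.500³ = 46.2375px
Difference: 46.2375 − 26.7578 = 19.4797px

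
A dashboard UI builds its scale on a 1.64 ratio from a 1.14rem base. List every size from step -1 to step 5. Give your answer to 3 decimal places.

Step -1: 1.14 ÷ 1.64 = 0.695
Step 0: 1.14rem
Step 1: 1.14 × 1.64 = 1.870
Step 2: 1.14 × 1.64² = 3.066
Step 3: 1.14 × 1.64³ = 5.028
Step 4: 1.14 × 1.64⁴ = 8.247
Step 5: 1.14 × 1.64⁵ = 13.525

0.695rem, 1.140rem, 1.870rem, 3.066rem, 5.028rem, 8.247rem, 13.525rem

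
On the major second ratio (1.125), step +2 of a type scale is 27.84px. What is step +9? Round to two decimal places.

27.84 × 1.125⁷ = 27.84 × 2.28070 ≈ 63.495

63.49px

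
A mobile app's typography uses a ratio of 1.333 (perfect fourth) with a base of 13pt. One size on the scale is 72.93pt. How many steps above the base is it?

1.333ⁿ = 72.93 / 13 = 5.6100
n = ln(5.6100) / ln(1.333) = 1.7246 / 0.2874 ≈ 6.00

6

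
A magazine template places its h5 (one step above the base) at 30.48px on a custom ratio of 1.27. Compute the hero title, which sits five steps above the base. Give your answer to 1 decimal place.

79.3px

Moving from step +1 to step +5 is 4 steps up, so multiply by r⁴.
30.48 × 1.27⁴ = 30.48 × 2.60145 ≈ 79.292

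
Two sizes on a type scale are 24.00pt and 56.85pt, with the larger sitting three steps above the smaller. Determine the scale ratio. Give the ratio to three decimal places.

The ratio satisfies 24.00 × r³ = 56.85, so r = (56.85 / 24.00)^(1/3).
r = 2.3687^(1/3) ≈ 1.3330

1.333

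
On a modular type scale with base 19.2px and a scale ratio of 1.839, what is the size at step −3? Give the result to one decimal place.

Each step on a modular scale multiplies by the ratio, so the size n steps from the base is base × ratioⁿ.
19.2 ÷ 1.839³ = 19.2 ÷ 6.21935 ≈ 3.09

3.1px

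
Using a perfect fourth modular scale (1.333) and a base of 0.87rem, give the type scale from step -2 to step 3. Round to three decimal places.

Step -2: 0.87 ÷ 1.333² = 0.490
Step -1: 0.87 ÷ 1.333 = 0.653
Step 0: 0.87rem
Step 1: 0.87 × 1.333 = 1.160
Step 2: 0.87 × 1.333² = 1.546
Step 3: 0.87 × 1.333³ = 2.061

0.490rem, 0.653rem, 0.870rem, 1.160rem, 1.546rem, 2.061rem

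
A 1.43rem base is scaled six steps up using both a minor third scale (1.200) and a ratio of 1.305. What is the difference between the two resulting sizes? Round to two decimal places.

2.79rem

Minor third: 1.43 × 1.200⁶ = 4.2700rem
At 1.305: 1.43 × 1.305⁶ = 7.0632rem
Difference: 7.0632 − 4.2700 = 2.7932rem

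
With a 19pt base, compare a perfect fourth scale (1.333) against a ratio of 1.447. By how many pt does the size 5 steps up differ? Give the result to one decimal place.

40.6pt

Perfect fourth: 19.0 × 1.333⁵ = 79.966pt
At 1.447: 19.0 × 1.447⁵ = 120.530pt
Difference: 120.530 − 79.966 = 40.564pt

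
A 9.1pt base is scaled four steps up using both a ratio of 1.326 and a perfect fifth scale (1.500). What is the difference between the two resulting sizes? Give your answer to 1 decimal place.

17.9pt

At 1.326: 9.1 × 1.326⁴ = 28.133pt
Perfect fifth: 9.1 × 1.500⁴ = 46.069pt
Difference: 46.069 − 28.133 = 17.936pt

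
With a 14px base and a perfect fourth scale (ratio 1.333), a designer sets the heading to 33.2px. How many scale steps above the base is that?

1.333ⁿ = 33.2 / 14 = 2.3714
n = ln(2.3714) / ln(1.333) = 0.8635 / 0.2874 ≈ 3.00

3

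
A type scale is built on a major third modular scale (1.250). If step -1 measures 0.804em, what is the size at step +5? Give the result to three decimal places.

0.804 × 1.250⁶ = 0.804 × 3.81470 ≈ 3.067

3.067em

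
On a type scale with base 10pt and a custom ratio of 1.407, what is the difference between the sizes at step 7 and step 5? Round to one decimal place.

54.0pt

Step 5: 10.0 × 1.407⁵ = 55.140pt
Step 7: 10.0 × 1.407⁷ = 109.159pt
Difference: 109.159 − 55.140 = 54.019pt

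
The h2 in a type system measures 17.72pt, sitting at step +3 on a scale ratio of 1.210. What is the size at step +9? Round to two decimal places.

55.61pt

The gap is 9 − (3) = 6 steps, so the factor is 1.210^6.
17.72 × 1.210⁶ = 17.72 × 3.13843 ≈ 55.613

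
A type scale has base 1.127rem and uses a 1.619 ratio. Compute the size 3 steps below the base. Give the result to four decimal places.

1.127 ÷ 1.619³ = 1.127 ÷ 4.24366 ≈ 0.2656

0.2656rem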